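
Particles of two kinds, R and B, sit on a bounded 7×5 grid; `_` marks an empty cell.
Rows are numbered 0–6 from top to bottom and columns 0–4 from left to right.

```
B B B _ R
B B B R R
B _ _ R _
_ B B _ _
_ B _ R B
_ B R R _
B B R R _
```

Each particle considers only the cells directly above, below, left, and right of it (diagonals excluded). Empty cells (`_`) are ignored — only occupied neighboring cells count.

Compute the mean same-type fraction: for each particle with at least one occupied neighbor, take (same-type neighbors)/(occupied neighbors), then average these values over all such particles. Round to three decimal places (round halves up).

0.848

Row 0: (0,0)B 2/2 · (0,1)B 3/3 · (0,2)B 2/2 · (0,4)R 1/1
Row 1: (1,0)B 3/3 · (1,1)B 3/3 · (1,2)B 2/3 · (1,3)R 2/3 · (1,4)R 2/2
Row 2: (2,0)B 1/1 · (2,3)R 1/1
Row 3: (3,1)B 2/2 · (3,2)B 1/1
Row 4: (4,1)B 2/2 · (4,3)R 1/2 · (4,4)B 0/1
Row 5: (5,1)B 2/3 · (5,2)R 2/3 · (5,3)R 3/3
Row 6: (6,0)B 1/1 · (6,1)B 2/3 · (6,2)R 2/3 · (6,3)R 2/2
Sum over 23 particles: 2/2 + 3/3 + 2/2 + 1/1 + 3/3 + 3/3 + 2/3 + 2/3 + 2/2 + 1/1 + 1/1 + 2/2 + 1/1 + 2/2 + 1/2 + 0/1 + 2/3 + 2/3 + 3/3 + 1/1 + 2/3 + 2/3 + 2/2 = 39/2; mean = 39/2 ÷ 23 = 39/46 = 0.847826… → 0.848.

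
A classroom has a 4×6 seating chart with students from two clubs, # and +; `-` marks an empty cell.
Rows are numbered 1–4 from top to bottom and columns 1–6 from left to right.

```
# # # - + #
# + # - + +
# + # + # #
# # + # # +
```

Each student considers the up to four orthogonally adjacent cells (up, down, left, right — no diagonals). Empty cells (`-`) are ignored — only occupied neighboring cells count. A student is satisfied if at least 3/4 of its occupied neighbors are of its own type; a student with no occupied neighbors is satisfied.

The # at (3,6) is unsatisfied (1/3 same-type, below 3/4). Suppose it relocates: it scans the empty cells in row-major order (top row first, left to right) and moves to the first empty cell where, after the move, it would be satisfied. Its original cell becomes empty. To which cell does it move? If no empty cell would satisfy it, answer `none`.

Vacating (3,6). Empty cells in order:
  (1,4): 1/2 same-type → still unsatisfied.
  (2,4): 1/3 same-type → still unsatisfied.

none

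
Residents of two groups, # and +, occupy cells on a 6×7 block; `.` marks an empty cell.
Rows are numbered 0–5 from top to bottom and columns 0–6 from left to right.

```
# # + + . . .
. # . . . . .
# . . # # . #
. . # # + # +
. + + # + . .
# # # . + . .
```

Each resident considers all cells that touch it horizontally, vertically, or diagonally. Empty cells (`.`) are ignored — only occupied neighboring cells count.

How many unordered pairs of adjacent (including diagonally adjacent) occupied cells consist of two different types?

22

Scan each occupied cell's neighbors to the right and below (and the two forward diagonals) so each pair is counted once.
Row 0: #(0,0)–#(0,1)= #(0,0)–#(1,1)= #(0,1)–+(0,2)≠ #(0,1)–#(1,1)= +(0,2)–+(0,3)= +(0,2)–#(1,1)≠  → 2/6 unlike.
Row 1: #(1,1)–#(2,0)=  → 0/1 unlike.
Row 2: #(2,3)–#(2,4)= #(2,3)–#(3,3)= #(2,3)–+(3,4)≠ #(2,3)–#(3,2)= #(2,4)–+(3,4)≠ #(2,4)–#(3,5)= #(2,4)–#(3,3)= #(2,6)–+(3,6)≠ #(2,6)–#(3,5)=  → 3/9 unlike.
Row 3: #(3,2)–#(3,3)= #(3,2)–+(4,2)≠ #(3,2)–#(4,3)= #(3,2)–+(4,1)≠ #(3,3)–+(3,4)≠ #(3,3)–#(4,3)= #(3,3)–+(4,4)≠ #(3,3)–+(4,2)≠ +(3,4)–#(3,5)≠ +(3,4)–+(4,4)= +(3,4)–#(4,3)≠ #(3,5)–+(3,6)≠ #(3,5)–+(4,4)≠  → 9/13 unlike.
Row 4: +(4,1)–+(4,2)= +(4,1)–#(5,1)≠ +(4,1)–#(5,2)≠ +(4,1)–#(5,0)≠ +(4,2)–#(4,3)≠ +(4,2)–#(5,2)≠ +(4,2)–#(5,1)≠ #(4,3)–+(4,4)≠ #(4,3)–+(5,4)≠ #(4,3)–#(5,2)= +(4,4)–+(5,4)=  → 8/11 unlike.
Row 5: #(5,0)–#(5,1)= #(5,1)–#(5,2)=  → 0/2 unlike.
Total adjacent occupied pairs: 42; unlike-type pairs: 22.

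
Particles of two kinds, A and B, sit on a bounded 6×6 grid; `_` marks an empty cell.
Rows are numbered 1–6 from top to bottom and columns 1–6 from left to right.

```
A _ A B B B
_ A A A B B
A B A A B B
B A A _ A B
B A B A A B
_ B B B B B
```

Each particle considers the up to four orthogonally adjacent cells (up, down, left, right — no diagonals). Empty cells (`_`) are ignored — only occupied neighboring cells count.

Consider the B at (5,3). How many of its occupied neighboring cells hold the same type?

Occupied neighbors of (5,3): (4,3)=A, (6,3)=B, (5,2)=A, (5,4)=A.
Same type (B): 1 of 4.

1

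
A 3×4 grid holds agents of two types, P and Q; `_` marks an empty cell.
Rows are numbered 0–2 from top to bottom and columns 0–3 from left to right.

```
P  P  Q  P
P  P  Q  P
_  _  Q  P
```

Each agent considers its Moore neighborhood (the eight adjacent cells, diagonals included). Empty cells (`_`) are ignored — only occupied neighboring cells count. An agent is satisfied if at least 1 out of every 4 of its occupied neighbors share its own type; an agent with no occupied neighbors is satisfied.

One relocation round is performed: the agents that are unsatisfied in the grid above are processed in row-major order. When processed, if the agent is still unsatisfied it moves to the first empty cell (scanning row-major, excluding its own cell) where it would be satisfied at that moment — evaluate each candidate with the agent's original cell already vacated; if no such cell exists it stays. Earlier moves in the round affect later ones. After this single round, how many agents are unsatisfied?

0

Initially unsatisfied (in order): (0,2).
  (0,2) → (2,1).
Resulting grid:
P P _ P
P P Q P
_ Q Q P
All satisfied now.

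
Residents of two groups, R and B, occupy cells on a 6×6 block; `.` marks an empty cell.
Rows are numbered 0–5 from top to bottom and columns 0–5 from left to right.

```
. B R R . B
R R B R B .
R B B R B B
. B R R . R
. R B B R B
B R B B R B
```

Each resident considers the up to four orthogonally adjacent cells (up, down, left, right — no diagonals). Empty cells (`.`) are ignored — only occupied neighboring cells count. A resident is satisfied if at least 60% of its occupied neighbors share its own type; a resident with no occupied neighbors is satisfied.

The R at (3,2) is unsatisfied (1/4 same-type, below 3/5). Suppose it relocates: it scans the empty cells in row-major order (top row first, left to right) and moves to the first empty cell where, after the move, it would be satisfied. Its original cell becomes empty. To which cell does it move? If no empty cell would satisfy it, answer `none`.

Vacating (3,2). Empty cells in order:
  (0,0): 1/2 same-type → still unsatisfied.
  (0,4): 1/3 same-type → still unsatisfied.
  (1,5): 0/3 same-type → still unsatisfied.
  (3,0): 1/2 same-type → still unsatisfied.
  (3,4): 3/4 same-type → satisfied — stop here.

(3,4)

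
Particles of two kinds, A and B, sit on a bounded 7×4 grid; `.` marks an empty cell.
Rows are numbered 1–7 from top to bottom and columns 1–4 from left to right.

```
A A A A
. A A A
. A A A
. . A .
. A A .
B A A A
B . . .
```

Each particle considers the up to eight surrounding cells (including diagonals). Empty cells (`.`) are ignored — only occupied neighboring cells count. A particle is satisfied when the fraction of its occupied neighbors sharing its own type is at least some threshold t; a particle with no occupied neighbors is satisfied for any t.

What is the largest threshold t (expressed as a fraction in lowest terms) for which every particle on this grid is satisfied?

(1,1)A 2/2
(1,2)A 4/4
(1,3)A 5/5
(1,4)A 3/3
(2,2)A 6/6
(2,3)A 8/8
(2,4)A 5/5
(3,2)A 4/4
(3,3)A 6/6
(3,4)A 4/4
(4,3)A 5/5
(5,2)A 4/5
(5,3)A 5/5
(6,1)B 1/3
(6,2)A 3/5
(6,3)A 4/4
(6,4)A 2/2
(7,1)B 1/2
The smallest same-type fraction is 1/3 at (6,1), which reduces to 1/3. Any threshold above that leaves this particle unsatisfied.

1/3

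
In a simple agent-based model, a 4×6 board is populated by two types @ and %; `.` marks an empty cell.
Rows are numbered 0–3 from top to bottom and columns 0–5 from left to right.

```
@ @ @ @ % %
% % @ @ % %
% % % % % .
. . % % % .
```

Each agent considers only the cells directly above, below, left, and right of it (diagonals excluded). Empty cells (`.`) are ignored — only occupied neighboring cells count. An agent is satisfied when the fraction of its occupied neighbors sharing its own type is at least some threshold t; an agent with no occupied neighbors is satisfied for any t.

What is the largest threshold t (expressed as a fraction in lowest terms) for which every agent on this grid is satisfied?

(0,0)@ 1/2
(0,1)@ 2/3
(0,2)@ 3/3
(0,3)@ 2/3
(0,4)% 2/3
(0,5)% 2/2
(1,0)% 2/3
(1,1)% 2/4
(1,2)@ 2/4
(1,3)@ 2/4
(1,4)% 3/4
(1,5)% 2/2
(2,0)% 2/2
(2,1)% 3/3
(2,2)% 3/4
(2,3)% 3/4
(2,4)% 3/3
(3,2)% 2/2
(3,3)% 3/3
(3,4)% 2/2
The smallest same-type fraction is 1/2 at (0,0), which reduces to 1/2. Any threshold above that leaves this agent unsatisfied.

1/2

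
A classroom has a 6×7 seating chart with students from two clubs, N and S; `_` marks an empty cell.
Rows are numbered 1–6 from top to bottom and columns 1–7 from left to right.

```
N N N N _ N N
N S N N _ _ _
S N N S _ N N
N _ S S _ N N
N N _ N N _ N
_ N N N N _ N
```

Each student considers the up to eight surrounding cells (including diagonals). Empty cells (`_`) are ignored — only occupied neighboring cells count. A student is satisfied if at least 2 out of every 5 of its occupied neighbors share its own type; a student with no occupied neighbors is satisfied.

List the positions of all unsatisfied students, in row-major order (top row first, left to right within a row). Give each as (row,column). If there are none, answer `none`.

(2,2), (3,1), (4,3)

Row 1: (1,1)N 2/3 ok · (1,2)N 4/5 ok · (1,3)N 4/5 ok · (1,4)N 3/3 ok · (1,6)N 1/1 ok · (1,7)N 1/1 ok
Row 2: (2,1)N 3/5 ok · (2,2)S 1/8 unhappy · (2,3)N 6/8 ok · (2,4)N 4/5 ok
Row 3: (3,1)S 1/4 unhappy · (3,2)N 4/7 ok · (3,3)N 3/7 ok · (3,4)S 2/5 ok · (3,6)N 3/3 ok · (3,7)N 3/3 ok
Row 4: (4,1)N 3/4 ok · (4,3)S 2/6 unhappy · (4,4)S 2/5 ok · (4,6)N 5/5 ok · (4,7)N 4/4 ok
Row 5: (5,1)N 3/3 ok · (5,2)N 4/5 ok · (5,4)N 4/6 ok · (5,5)N 4/5 ok · (5,7)N 3/3 ok
Row 6: (6,2)N 3/3 ok · (6,3)N 4/4 ok · (6,4)N 4/4 ok · (6,5)N 3/3 ok · (6,7)N 1/1 ok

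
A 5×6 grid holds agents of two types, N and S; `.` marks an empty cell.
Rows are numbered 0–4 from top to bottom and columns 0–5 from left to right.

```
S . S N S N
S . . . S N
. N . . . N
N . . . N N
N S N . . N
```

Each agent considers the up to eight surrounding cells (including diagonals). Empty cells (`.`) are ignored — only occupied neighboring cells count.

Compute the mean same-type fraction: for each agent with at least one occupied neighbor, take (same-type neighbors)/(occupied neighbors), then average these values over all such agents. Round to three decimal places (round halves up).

0.482

Row 0: (0,0)S 1/1 · (0,2)S 0/1 · (0,3)N 0/3 · (0,4)S 1/4 · (0,5)N 1/3
Row 1: (1,0)S 1/2 · (1,4)S 1/5 · (1,5)N 2/4
Row 2: (2,1)N 1/2 · (2,5)N 3/4
Row 3: (3,0)N 2/3 · (3,4)N 3/3 · (3,5)N 3/3
Row 4: (4,0)N 1/2 · (4,1)S 0/3 · (4,2)N 0/1 · (4,5)N 2/2
Sum over 17 agents: 1/1 + 0/1 + 0/3 + 1/4 + 1/3 + 1/2 + 1/5 + 2/4 + 1/2 + 3/4 + 2/3 + 3/3 + 3/3 + 1/2 + 0/3 + 0/1 + 2/2 = 41/5; mean = 41/5 ÷ 17 = 41/85 = 0.482352… → 0.482.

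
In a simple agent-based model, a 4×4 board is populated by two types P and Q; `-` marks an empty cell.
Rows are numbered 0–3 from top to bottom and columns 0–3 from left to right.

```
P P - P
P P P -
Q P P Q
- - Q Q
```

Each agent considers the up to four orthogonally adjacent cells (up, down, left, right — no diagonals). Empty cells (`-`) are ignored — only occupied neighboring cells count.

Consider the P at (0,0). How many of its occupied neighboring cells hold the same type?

Occupied neighbors of (0,0): (1,0)=P, (0,1)=P.
Same type (P): 2 of 2.

2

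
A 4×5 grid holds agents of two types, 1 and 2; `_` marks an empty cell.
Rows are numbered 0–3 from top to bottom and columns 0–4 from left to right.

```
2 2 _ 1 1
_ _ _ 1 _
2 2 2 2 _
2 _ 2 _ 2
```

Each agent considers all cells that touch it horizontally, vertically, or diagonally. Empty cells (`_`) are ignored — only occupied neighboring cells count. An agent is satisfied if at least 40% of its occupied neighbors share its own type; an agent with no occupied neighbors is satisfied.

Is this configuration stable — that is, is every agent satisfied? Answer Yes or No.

(0,0)2 1/1 ok
(0,1)2 1/1 ok
(0,3)1 2/2 ok
(0,4)1 2/2 ok
(1,3)1 2/4 ok
(2,0)2 2/2 ok
(2,1)2 4/4 ok
(2,2)2 3/4 ok
(2,3)2 3/4 ok
(3,0)2 2/2 ok
(3,2)2 3/3 ok
(3,4)2 1/1 ok
All meet the threshold, so the configuration is stable.

Yes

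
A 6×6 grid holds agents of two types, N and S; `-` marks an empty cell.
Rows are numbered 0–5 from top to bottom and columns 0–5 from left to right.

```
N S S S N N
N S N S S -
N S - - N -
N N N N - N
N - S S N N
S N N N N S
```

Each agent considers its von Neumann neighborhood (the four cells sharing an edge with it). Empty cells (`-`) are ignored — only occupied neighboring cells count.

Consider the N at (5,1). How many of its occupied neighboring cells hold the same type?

Occupied neighbors of (5,1): (5,0)=S, (5,2)=N.
Same type (N): 1 of 2.

1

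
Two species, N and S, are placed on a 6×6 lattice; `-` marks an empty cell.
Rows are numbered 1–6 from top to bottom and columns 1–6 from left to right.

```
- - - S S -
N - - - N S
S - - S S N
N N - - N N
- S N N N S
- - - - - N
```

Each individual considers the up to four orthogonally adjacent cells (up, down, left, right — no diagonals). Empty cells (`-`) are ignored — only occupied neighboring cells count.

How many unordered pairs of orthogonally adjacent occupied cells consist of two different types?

Scan each occupied cell's neighbors to the right and below so each pair is counted once.
Row 1: S(1,4)–S(1,5)= S(1,5)–N(2,5)≠  → 1/2 unlike.
Row 2: N(2,1)–S(3,1)≠ N(2,5)–S(2,6)≠ N(2,5)–S(3,5)≠ S(2,6)–N(3,6)≠  → 4/4 unlike.
Row 3: S(3,1)–N(4,1)≠ S(3,4)–S(3,5)= S(3,5)–N(3,6)≠ S(3,5)–N(4,5)≠ N(3,6)–N(4,6)=  → 3/5 unlike.
Row 4: N(4,1)–N(4,2)= N(4,2)–S(5,2)≠ N(4,5)–N(4,6)= N(4,5)–N(5,5)= N(4,6)–S(5,6)≠  → 2/5 unlike.
Row 5: S(5,2)–N(5,3)≠ N(5,3)–N(5,4)= N(5,4)–N(5,5)= N(5,5)–S(5,6)≠ S(5,6)–N(6,6)≠  → 3/5 unlike.
Total adjacent occupied pairs: 21; unlike-type pairs: 13.

13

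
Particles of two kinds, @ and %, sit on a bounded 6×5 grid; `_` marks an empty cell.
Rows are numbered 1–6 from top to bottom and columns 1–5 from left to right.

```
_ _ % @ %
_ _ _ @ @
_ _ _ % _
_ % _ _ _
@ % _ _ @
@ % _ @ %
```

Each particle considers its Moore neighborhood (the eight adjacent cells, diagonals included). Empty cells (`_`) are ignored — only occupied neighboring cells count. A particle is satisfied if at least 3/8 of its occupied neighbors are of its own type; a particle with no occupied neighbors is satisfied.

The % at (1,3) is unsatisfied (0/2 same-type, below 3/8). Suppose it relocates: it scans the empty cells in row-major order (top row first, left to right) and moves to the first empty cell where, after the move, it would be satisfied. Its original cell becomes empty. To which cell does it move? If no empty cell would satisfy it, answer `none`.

(1,1)

Vacating (1,3). Empty cells in order:
  (1,1): 0/0 same-type → satisfied — stop here.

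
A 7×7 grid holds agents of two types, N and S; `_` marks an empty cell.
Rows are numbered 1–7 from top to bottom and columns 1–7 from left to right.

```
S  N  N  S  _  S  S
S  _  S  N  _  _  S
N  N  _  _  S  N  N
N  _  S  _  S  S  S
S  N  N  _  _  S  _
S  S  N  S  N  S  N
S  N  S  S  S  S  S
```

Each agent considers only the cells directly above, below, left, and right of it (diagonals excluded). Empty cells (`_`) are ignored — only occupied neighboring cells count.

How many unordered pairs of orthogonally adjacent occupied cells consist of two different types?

25

Scan each occupied cell's neighbors to the right and below so each pair is counted once.
Row 1: S(1,1)–N(1,2)≠ S(1,1)–S(2,1)= N(1,2)–N(1,3)= N(1,3)–S(1,4)≠ N(1,3)–S(2,3)≠ S(1,4)–N(2,4)≠ S(1,6)–S(1,7)= S(1,7)–S(2,7)=  → 4/8 unlike.
Row 2: S(2,1)–N(3,1)≠ S(2,3)–N(2,4)≠ S(2,7)–N(3,7)≠  → 3/3 unlike.
Row 3: N(3,1)–N(3,2)= N(3,1)–N(4,1)= S(3,5)–N(3,6)≠ S(3,5)–S(4,5)= N(3,6)–N(3,7)= N(3,6)–S(4,6)≠ N(3,7)–S(4,7)≠  → 3/7 unlike.
Row 4: N(4,1)–S(5,1)≠ S(4,3)–N(5,3)≠ S(4,5)–S(4,6)= S(4,6)–S(4,7)= S(4,6)–S(5,6)=  → 2/5 unlike.
Row 5: S(5,1)–N(5,2)≠ S(5,1)–S(6,1)= N(5,2)–N(5,3)= N(5,2)–S(6,2)≠ N(5,3)–N(6,3)= S(5,6)–S(6,6)=  → 2/6 unlike.
Row 6: S(6,1)–S(6,2)= S(6,1)–S(7,1)= S(6,2)–N(6,3)≠ S(6,2)–N(7,2)≠ N(6,3)–S(6,4)≠ N(6,3)–S(7,3)≠ S(6,4)–N(6,5)≠ S(6,4)–S(7,4)= N(6,5)–S(6,6)≠ N(6,5)–S(7,5)≠ S(6,6)–N(6,7)≠ S(6,6)–S(7,6)= N(6,7)–S(7,7)≠  → 9/13 unlike.
Row 7: S(7,1)–N(7,2)≠ N(7,2)–S(7,3)≠ S(7,3)–S(7,4)= S(7,4)–S(7,5)= S(7,5)–S(7,6)= S(7,6)–S(7,7)=  → 2/6 unlike.
Total adjacent occupied pairs: 48; unlike-type pairs: 25.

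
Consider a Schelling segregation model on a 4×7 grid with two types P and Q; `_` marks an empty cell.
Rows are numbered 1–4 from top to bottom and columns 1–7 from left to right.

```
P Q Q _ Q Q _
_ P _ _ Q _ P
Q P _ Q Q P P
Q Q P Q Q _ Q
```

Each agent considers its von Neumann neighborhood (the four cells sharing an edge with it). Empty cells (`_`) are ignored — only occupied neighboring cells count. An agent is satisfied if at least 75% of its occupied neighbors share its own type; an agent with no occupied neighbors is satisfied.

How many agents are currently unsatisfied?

Row 1: (1,1)P 0/1 not · (1,2)Q 1/3 not · (1,3)Q 1/1 satisfied · (1,5)Q 2/2 satisfied · (1,6)Q 1/1 satisfied
Row 2: (2,2)P 1/2 not · (2,5)Q 2/2 satisfied · (2,7)P 1/1 satisfied
Row 3: (3,1)Q 1/2 not · (3,2)P 1/3 not · (3,4)Q 2/2 satisfied · (3,5)Q 3/4 satisfied · (3,6)P 1/2 not · (3,7)P 2/3 not
Row 4: (4,1)Q 2/2 satisfied · (4,2)Q 1/3 not · (4,3)P 0/2 not · (4,4)Q 2/3 not · (4,5)Q 2/2 satisfied · (4,7)Q 0/1 not
Unsatisfied: (1,1), (1,2), (2,2), (3,1), (3,2), (3,6), (3,7), (4,2), (4,3), (4,4), (4,7) — 11 in total.

11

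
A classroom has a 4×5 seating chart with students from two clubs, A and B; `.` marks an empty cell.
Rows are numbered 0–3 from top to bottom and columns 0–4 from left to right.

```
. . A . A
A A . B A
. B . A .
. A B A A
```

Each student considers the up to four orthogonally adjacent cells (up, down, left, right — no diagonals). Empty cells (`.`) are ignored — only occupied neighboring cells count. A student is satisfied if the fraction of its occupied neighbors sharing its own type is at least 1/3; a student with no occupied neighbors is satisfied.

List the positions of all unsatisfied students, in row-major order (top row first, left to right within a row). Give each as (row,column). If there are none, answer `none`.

(1,3), (2,1), (3,1), (3,2)

Row 0: (0,2)A 0/0 ok · (0,4)A 1/1 ok
Row 1: (1,0)A 1/1 ok · (1,1)A 1/2 ok · (1,3)B 0/2 unhappy · (1,4)A 1/2 ok
Row 2: (2,1)B 0/2 unhappy · (2,3)A 1/2 ok
Row 3: (3,1)A 0/2 unhappy · (3,2)B 0/2 unhappy · (3,3)A 2/3 ok · (3,4)A 1/1 ok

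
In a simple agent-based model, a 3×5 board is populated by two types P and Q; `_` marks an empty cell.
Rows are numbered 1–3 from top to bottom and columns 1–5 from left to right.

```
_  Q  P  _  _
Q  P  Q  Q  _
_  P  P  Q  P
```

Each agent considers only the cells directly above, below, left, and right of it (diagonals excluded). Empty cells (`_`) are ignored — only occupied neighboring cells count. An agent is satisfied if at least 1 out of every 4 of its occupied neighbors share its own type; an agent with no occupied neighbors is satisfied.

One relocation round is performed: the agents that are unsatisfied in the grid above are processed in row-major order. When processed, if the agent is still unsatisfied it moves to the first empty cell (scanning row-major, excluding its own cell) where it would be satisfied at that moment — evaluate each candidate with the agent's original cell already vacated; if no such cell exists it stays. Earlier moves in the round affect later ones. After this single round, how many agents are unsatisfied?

Initially unsatisfied (in order): (1,2), (1,3), (2,1), (3,5).
  (1,2) → (1,1).
  (1,3) → (1,2).
  (2,1): now satisfied by earlier moves; stays.
  (3,5) → (1,3).
Resulting grid:
Q P P _ _
Q P Q Q _
_ P P Q _
All satisfied now.

0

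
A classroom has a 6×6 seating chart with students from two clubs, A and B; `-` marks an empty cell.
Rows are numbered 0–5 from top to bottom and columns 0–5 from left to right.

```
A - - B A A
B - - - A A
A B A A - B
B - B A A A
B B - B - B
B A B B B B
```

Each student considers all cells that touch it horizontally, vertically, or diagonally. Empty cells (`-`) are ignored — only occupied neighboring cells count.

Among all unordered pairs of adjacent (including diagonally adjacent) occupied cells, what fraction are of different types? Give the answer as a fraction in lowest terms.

Scan each occupied cell's neighbors to the right and below (and the two forward diagonals) so each pair is counted once.
From row 0: 3 unlike of 8 pairs (running 3/8).
From row 1: 3 unlike of 6 pairs (running 6/14).
From row 2: 7 unlike of 13 pairs (running 13/27).
From row 3: 5 unlike of 11 pairs (running 18/38).
From row 4: 2 unlike of 11 pairs (running 20/49).
From row 5: 2 unlike of 5 pairs (running 22/54).
Total adjacent occupied pairs: 54; unlike-type pairs: 22.
22/54 reduces to 11/27.

11/27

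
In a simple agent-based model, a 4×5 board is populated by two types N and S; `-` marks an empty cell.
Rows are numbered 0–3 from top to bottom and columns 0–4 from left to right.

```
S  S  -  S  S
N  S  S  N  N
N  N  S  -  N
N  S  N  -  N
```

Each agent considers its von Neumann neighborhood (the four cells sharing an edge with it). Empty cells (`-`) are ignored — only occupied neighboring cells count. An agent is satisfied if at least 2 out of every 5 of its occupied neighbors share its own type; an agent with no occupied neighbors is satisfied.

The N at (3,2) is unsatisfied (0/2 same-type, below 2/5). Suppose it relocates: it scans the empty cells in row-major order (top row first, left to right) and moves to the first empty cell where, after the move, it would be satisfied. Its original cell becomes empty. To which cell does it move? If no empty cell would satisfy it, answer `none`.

Vacating (3,2). Empty cells in order:
  (0,2): 0/3 same-type → still unsatisfied.
  (2,3): 2/3 same-type → satisfied — stop here.

(2,3)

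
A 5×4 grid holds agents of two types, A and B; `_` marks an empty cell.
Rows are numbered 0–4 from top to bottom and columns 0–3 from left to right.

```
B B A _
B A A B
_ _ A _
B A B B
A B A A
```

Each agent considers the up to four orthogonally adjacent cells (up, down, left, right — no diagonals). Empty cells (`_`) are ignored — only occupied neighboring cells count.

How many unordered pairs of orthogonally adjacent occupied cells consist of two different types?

13

Scan each occupied cell's neighbors to the right and below so each pair is counted once.
From row 0: 2 unlike of 5 pairs (running 2/5).
From row 1: 2 unlike of 4 pairs (running 4/9).
From row 2: 1 unlike of 1 pairs (running 5/10).
From row 3: 6 unlike of 7 pairs (running 11/17).
From row 4: 2 unlike of 3 pairs (running 13/20).
Total adjacent occupied pairs: 20; unlike-type pairs: 13.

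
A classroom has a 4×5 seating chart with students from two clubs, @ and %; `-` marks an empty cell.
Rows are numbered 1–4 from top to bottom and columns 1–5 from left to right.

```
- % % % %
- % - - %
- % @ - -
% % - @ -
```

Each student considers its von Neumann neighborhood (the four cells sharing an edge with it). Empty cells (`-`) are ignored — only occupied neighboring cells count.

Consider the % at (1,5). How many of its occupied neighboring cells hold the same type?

2

Occupied neighbors of (1,5): (2,5)=%, (1,4)=%.
Same type (%): 2 of 2.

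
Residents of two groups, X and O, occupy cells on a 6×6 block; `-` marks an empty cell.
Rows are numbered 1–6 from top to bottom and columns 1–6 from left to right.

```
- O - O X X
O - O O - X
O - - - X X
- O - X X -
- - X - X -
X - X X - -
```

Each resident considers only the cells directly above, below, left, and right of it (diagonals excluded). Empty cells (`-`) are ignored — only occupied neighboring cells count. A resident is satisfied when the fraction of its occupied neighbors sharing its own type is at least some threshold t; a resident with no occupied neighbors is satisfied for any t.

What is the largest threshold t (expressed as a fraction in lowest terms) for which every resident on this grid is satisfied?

(1,2)O — no occupied neighbors
(1,4)O 1/2
(1,5)X 1/2
(1,6)X 2/2
(2,1)O 1/1
(2,3)O 1/1
(2,4)O 2/2
(2,6)X 2/2
(3,1)O 1/1
(3,5)X 2/2
(3,6)X 2/2
(4,2)O — no occupied neighbors
(4,4)X 1/1
(4,5)X 3/3
(5,3)X 1/1
(5,5)X 1/1
(6,1)X — no occupied neighbors
(6,3)X 2/2
(6,4)X 1/1
The smallest same-type fraction is 1/2 at (1,4), which reduces to 1/2. Any threshold above that leaves this resident unsatisfied.

1/2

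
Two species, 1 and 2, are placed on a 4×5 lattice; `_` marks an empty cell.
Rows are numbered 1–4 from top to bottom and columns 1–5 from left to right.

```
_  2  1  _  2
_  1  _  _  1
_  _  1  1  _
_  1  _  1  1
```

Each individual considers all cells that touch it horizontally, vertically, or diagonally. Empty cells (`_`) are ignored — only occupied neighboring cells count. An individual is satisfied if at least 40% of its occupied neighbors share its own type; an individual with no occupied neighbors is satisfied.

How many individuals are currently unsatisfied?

Row 1: (1,2)2 0/2 unhappy · (1,3)1 1/2 ok · (1,5)2 0/1 unhappy
Row 2: (2,2)1 2/3 ok · (2,5)1 1/2 ok
Row 3: (3,3)1 4/4 ok · (3,4)1 4/4 ok
Row 4: (4,2)1 1/1 ok · (4,4)1 3/3 ok · (4,5)1 2/2 ok
Unsatisfied: (1,2), (1,5) — 2 in total.

2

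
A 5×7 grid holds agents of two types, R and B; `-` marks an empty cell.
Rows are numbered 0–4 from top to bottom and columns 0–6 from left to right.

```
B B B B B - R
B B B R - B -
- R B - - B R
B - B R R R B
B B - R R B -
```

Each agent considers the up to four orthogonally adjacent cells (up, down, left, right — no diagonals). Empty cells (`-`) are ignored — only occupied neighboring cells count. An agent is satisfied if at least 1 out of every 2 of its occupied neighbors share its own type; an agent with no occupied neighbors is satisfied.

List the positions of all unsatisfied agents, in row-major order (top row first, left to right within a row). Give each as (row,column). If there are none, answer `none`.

(1,3), (2,1), (2,5), (2,6), (3,5), (3,6), (4,5)

Row 0: (0,0)B 2/2 ✓ · (0,1)B 3/3 ✓ · (0,2)B 3/3 ✓ · (0,3)B 2/3 ✓ · (0,4)B 1/1 ✓ · (0,6)R 0/0 ✓
Row 1: (1,0)B 2/2 ✓ · (1,1)B 3/4 ✓ · (1,2)B 3/4 ✓ · (1,3)R 0/2 ✗ · (1,5)B 1/1 ✓
Row 2: (2,1)R 0/2 ✗ · (2,2)B 2/3 ✓ · (2,5)B 1/3 ✗ · (2,6)R 0/2 ✗
Row 3: (3,0)B 1/1 ✓ · (3,2)B 1/2 ✓ · (3,3)R 2/3 ✓ · (3,4)R 3/3 ✓ · (3,5)R 1/4 ✗ · (3,6)B 0/2 ✗
Row 4: (4,0)B 2/2 ✓ · (4,1)B 1/1 ✓ · (4,3)R 2/2 ✓ · (4,4)R 2/3 ✓ · (4,5)B 0/2 ✗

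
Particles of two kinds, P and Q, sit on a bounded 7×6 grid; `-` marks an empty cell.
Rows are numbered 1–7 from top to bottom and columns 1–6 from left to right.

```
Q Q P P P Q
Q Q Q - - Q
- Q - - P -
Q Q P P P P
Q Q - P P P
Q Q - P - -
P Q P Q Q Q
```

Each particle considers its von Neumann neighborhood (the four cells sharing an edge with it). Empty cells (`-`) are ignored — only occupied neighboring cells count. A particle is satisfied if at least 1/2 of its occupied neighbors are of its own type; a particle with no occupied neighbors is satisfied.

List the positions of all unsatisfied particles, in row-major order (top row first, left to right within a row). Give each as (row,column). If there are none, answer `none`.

Row 1: (1,1)Q 2/2 satisfied · (1,2)Q 2/3 satisfied · (1,3)P 1/3 not · (1,4)P 2/2 satisfied · (1,5)P 1/2 satisfied · (1,6)Q 1/2 satisfied
Row 2: (2,1)Q 2/2 satisfied · (2,2)Q 4/4 satisfied · (2,3)Q 1/2 satisfied · (2,6)Q 1/1 satisfied
Row 3: (3,2)Q 2/2 satisfied · (3,5)P 1/1 satisfied
Row 4: (4,1)Q 2/2 satisfied · (4,2)Q 3/4 satisfied · (4,3)P 1/2 satisfied · (4,4)P 3/3 satisfied · (4,5)P 4/4 satisfied · (4,6)P 2/2 satisfied
Row 5: (5,1)Q 3/3 satisfied · (5,2)Q 3/3 satisfied · (5,4)P 3/3 satisfied · (5,5)P 3/3 satisfied · (5,6)P 2/2 satisfied
Row 6: (6,1)Q 2/3 satisfied · (6,2)Q 3/3 satisfied · (6,4)P 1/2 satisfied
Row 7: (7,1)P 0/2 not · (7,2)Q 1/3 not · (7,3)P 0/2 not · (7,4)Q 1/3 not · (7,5)Q 2/2 satisfied · (7,6)Q 1/1 satisfied

(1,3), (7,1), (7,2), (7,3), (7,4)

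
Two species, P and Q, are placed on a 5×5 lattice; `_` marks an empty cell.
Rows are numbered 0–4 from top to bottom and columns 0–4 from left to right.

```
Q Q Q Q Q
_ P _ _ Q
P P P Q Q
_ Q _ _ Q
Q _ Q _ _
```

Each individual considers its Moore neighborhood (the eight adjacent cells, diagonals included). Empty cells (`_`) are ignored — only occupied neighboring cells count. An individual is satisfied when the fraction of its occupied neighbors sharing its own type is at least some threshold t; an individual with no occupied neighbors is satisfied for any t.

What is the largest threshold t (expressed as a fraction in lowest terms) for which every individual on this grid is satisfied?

2/5

Row 0: (0,0)Q 1/2 · (0,1)Q 2/3 · (0,2)Q 2/3 · (0,3)Q 3/3 · (0,4)Q 2/2
Row 1: (1,1)P 3/6 · (1,4)Q 4/4
Row 2: (2,0)P 2/3 · (2,1)P 3/4 · (2,2)P 2/4 · (2,3)Q 3/4 · (2,4)Q 3/3
Row 3: (3,1)Q 2/5 · (3,4)Q 2/2
Row 4: (4,0)Q 1/1 · (4,2)Q 1/1
The smallest same-type fraction is 2/5 at (3,1), which reduces to 2/5. Any threshold above that leaves this individual unsatisfied.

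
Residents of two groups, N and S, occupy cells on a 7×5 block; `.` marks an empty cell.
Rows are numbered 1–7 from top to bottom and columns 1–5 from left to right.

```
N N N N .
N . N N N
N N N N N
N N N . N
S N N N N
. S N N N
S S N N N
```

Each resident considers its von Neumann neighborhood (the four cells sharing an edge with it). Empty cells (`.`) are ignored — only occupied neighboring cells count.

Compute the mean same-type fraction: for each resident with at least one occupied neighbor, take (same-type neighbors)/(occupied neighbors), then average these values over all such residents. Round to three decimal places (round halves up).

(1,1)N 2/2
(1,2)N 2/2
(1,3)N 3/3
(1,4)N 2/2
(2,1)N 2/2
(2,3)N 3/3
(2,4)N 4/4
(2,5)N 2/2
(3,1)N 3/3
(3,2)N 3/3
(3,3)N 4/4
(3,4)N 3/3
(3,5)N 3/3
(4,1)N 2/3
(4,2)N 4/4
(4,3)N 3/3
(4,5)N 2/2
(5,1)S 0/2
(5,2)N 2/4
(5,3)N 4/4
(5,4)N 3/3
(5,5)N 3/3
(6,2)S 1/3
(6,3)N 3/4
(6,4)N 4/4
(6,5)N 3/3
(7,1)S 1/1
(7,2)S 2/3
(7,3)N 2/3
(7,4)N 3/3
(7,5)N 2/2
Sum over 31 residents: 2/2 + 2/2 + 3/3 + 2/2 + 2/2 + 3/3 + 4/4 + 2/2 + 3/3 + 3/3 + 4/4 + 3/3 + 3/3 + 2/3 + 4/4 + 3/3 + 2/2 + 0/2 + 2/4 + 4/4 + 3/3 + 3/3 + 1/3 + 3/4 + 4/4 + 3/3 + 1/1 + 2/3 + 2/3 + 3/3 + 2/2 = 331/12; mean = 331/12 ÷ 31 = 331/372 = 0.889784… → 0.890.

0.890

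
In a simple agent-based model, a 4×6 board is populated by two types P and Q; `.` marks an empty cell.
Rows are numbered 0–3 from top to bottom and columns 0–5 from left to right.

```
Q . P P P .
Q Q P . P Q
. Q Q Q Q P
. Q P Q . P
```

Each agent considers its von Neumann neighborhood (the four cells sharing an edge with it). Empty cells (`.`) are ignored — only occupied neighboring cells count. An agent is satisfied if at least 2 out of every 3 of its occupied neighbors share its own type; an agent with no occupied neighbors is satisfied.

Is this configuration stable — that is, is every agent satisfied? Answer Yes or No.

No

(0,0)Q 1/1 ✓
(0,2)P 2/2 ✓
(0,3)P 2/2 ✓
(0,4)P 2/2 ✓
(1,0)Q 2/2 ✓
(1,1)Q 2/3 ✓
(1,2)P 1/3 ✗
(1,4)P 1/3 ✗
(1,5)Q 0/2 ✗
(2,1)Q 3/3 ✓
(2,2)Q 2/4 ✗
(2,3)Q 3/3 ✓
(2,4)Q 1/3 ✗
(2,5)P 1/3 ✗
(3,1)Q 1/2 ✗
(3,2)P 0/3 ✗
(3,3)Q 1/2 ✗
(3,5)P 1/1 ✓
For instance (1,2) has only 1/3 same-type neighbors, below 2/3.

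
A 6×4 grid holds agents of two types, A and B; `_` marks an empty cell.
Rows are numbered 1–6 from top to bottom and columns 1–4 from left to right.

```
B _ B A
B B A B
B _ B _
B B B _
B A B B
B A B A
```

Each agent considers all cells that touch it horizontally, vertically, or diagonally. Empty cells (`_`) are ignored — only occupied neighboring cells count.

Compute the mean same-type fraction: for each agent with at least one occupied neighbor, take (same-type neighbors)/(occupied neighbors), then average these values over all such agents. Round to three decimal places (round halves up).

0.578

Row 1: (1,1)B 2/2 · (1,3)B 2/4 · (1,4)A 1/3
Row 2: (2,1)B 3/3 · (2,2)B 5/6 · (2,3)A 1/5 · (2,4)B 2/4
Row 3: (3,1)B 4/4 · (3,3)B 4/5
Row 4: (4,1)B 3/4 · (4,2)B 6/7 · (4,3)B 4/5
Row 5: (5,1)B 3/5 · (5,2)A 1/8 · (5,3)B 4/7 · (5,4)B 3/4
Row 6: (6,1)B 1/3 · (6,2)A 1/5 · (6,3)B 2/5 · (6,4)A 0/3
Sum over 20 agents: 2/2 + 2/4 + 1/3 + 3/3 + 5/6 + 1/5 + 2/4 + 4/4 + 4/5 + 3/4 + 6/7 + 4/5 + 3/5 + 1/8 + 4/7 + 3/4 + 1/3 + 1/5 + 2/5 + 0/3 = 647/56; mean = 647/56 ÷ 20 = 647/1120 = 0.577678… → 0.578.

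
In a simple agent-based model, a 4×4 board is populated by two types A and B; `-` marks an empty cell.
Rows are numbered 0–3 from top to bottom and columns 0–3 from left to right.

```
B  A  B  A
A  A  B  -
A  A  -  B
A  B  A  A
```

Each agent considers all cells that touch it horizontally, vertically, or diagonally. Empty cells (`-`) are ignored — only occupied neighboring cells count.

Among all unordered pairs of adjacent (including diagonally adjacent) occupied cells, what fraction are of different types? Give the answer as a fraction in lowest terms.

8/15

Scan each occupied cell's neighbors to the right and below (and the two forward diagonals) so each pair is counted once.
From row 0: 8 unlike of 11 pairs (running 8/11).
From row 1: 2 unlike of 8 pairs (running 10/19).
From row 2: 4 unlike of 8 pairs (running 14/27).
From row 3: 2 unlike of 3 pairs (running 16/30).
Total adjacent occupied pairs: 30; unlike-type pairs: 16.
16/30 reduces to 8/15.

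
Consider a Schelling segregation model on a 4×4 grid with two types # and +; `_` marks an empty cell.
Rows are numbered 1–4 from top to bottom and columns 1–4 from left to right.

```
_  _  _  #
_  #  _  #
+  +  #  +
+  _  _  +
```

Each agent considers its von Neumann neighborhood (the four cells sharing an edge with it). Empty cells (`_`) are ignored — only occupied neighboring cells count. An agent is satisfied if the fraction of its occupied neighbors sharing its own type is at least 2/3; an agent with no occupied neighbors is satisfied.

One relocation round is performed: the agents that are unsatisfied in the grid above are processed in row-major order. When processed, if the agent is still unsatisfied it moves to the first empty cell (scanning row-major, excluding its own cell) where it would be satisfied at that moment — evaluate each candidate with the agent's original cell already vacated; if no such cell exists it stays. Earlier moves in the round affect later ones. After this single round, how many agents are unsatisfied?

0

Initially unsatisfied (in order): (2,2), (2,4), (3,2), (3,3), (3,4).
  (2,2) → (1,1).
  (2,4) → (1,2).
  (3,2) → (4,2).
  (3,3) → (1,3).
  (3,4): now satisfied by earlier moves; stays.
Resulting grid:
# # # #
_ _ _ _
+ _ _ +
+ + _ +
All satisfied now.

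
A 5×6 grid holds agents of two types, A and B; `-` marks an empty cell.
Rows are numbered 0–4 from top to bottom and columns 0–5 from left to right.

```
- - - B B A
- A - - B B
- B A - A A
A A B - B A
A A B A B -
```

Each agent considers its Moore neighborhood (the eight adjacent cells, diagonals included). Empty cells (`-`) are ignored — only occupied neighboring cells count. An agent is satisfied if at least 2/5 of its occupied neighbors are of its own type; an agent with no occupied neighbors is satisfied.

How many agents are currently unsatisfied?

(0,3)B 2/2 ok
(0,4)B 3/4 ok
(0,5)A 0/3 unhappy
(1,1)A 1/2 ok
(1,4)B 3/6 ok
(1,5)B 2/5 ok
(2,1)B 1/5 unhappy
(2,2)A 2/4 ok
(2,4)A 2/5 ok
(2,5)A 2/5 ok
(3,0)A 3/4 ok
(3,1)A 4/7 ok
(3,2)B 2/6 unhappy
(3,4)B 1/5 unhappy
(3,5)A 2/4 ok
(4,0)A 3/3 ok
(4,1)A 3/5 ok
(4,2)B 1/4 unhappy
(4,3)A 0/4 unhappy
(4,4)B 1/3 unhappy
Unsatisfied: (0,5), (2,1), (3,2), (3,4), (4,2), (4,3), (4,4) — 7 in total.

7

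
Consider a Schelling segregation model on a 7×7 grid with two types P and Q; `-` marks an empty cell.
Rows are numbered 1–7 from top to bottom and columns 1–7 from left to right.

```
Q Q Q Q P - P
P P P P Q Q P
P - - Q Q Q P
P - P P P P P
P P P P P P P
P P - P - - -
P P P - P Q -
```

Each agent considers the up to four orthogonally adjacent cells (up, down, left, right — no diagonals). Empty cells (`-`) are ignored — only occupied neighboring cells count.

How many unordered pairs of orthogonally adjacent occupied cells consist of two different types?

Scan each occupied cell's neighbors to the right and below so each pair is counted once.
Row 1: Q(1,1)–Q(1,2)= Q(1,1)–P(2,1)≠ Q(1,2)–Q(1,3)= Q(1,2)–P(2,2)≠ Q(1,3)–Q(1,4)= Q(1,3)–P(2,3)≠ Q(1,4)–P(1,5)≠ Q(1,4)–P(2,4)≠ P(1,5)–Q(2,5)≠ P(1,7)–P(2,7)=  → 6/10 unlike.
Row 2: P(2,1)–P(2,2)= P(2,1)–P(3,1)= P(2,2)–P(2,3)= P(2,3)–P(2,4)= P(2,4)–Q(2,5)≠ P(2,4)–Q(3,4)≠ Q(2,5)–Q(2,6)= Q(2,5)–Q(3,5)= Q(2,6)–P(2,7)≠ Q(2,6)–Q(3,6)= P(2,7)–P(3,7)=  → 3/11 unlike.
Row 3: P(3,1)–P(4,1)= Q(3,4)–Q(3,5)= Q(3,4)–P(4,4)≠ Q(3,5)–Q(3,6)= Q(3,5)–P(4,5)≠ Q(3,6)–P(3,7)≠ Q(3,6)–P(4,6)≠ P(3,7)–P(4,7)=  → 4/8 unlike.
Row 4: P(4,1)–P(5,1)= P(4,3)–P(4,4)= P(4,3)–P(5,3)= P(4,4)–P(4,5)= P(4,4)–P(5,4)= P(4,5)–P(4,6)= P(4,5)–P(5,5)= P(4,6)–P(4,7)= P(4,6)–P(5,6)= P(4,7)–P(5,7)=  → 0/10 unlike.
Row 5: P(5,1)–P(5,2)= P(5,1)–P(6,1)= P(5,2)–P(5,3)= P(5,2)–P(6,2)= P(5,3)–P(5,4)= P(5,4)–P(5,5)= P(5,4)–P(6,4)= P(5,5)–P(5,6)= P(5,6)–P(5,7)=  → 0/9 unlike.
Row 6: P(6,1)–P(6,2)= P(6,1)–P(7,1)= P(6,2)–P(7,2)=  → 0/3 unlike.
Row 7: P(7,1)–P(7,2)= P(7,2)–P(7,3)= P(7,5)–Q(7,6)≠  → 1/3 unlike.
Total adjacent occupied pairs: 54; unlike-type pairs: 14.

14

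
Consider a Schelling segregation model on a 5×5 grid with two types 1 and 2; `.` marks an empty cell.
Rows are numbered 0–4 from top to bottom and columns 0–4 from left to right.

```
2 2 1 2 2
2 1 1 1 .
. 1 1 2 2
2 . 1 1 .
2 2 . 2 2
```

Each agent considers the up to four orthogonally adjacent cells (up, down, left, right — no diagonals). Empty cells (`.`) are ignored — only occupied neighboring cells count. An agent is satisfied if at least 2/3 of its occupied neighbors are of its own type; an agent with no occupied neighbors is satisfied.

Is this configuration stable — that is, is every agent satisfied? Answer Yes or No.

Row 0: (0,0)2 2/2 satisfied · (0,1)2 1/3 not · (0,2)1 1/3 not · (0,3)2 1/3 not · (0,4)2 1/1 satisfied
Row 1: (1,0)2 1/2 not · (1,1)1 2/4 not · (1,2)1 4/4 satisfied · (1,3)1 1/3 not
Row 2: (2,1)1 2/2 satisfied · (2,2)1 3/4 satisfied · (2,3)2 1/4 not · (2,4)2 1/1 satisfied
Row 3: (3,0)2 1/1 satisfied · (3,2)1 2/2 satisfied · (3,3)1 1/3 not
Row 4: (4,0)2 2/2 satisfied · (4,1)2 1/1 satisfied · (4,3)2 1/2 not · (4,4)2 1/1 satisfied
For instance (0,1) has only 1/3 same-type neighbors, below 2/3.

No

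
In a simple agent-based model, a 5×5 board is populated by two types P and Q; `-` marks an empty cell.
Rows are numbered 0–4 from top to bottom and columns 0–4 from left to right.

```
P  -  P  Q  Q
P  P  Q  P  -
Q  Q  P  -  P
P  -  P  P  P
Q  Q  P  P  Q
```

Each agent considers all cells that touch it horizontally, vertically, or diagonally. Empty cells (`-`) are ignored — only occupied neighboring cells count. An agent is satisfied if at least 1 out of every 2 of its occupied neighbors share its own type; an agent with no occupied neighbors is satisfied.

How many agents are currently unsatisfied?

6

(0,0)P 2/2 ok
(0,2)P 2/4 ok
(0,3)Q 2/4 ok
(0,4)Q 1/2 ok
(1,0)P 2/4 ok
(1,1)P 4/7 ok
(1,2)Q 2/6 unhappy
(1,3)P 3/6 ok
(2,0)Q 1/4 unhappy
(2,1)Q 2/7 unhappy
(2,2)P 4/6 ok
(2,4)P 3/3 ok
(3,0)P 0/4 unhappy
(3,2)P 4/6 ok
(3,3)P 6/7 ok
(3,4)P 3/4 ok
(4,0)Q 1/2 ok
(4,1)Q 1/4 unhappy
(4,2)P 3/4 ok
(4,3)P 4/5 ok
(4,4)Q 0/3 unhappy
Unsatisfied: (1,2), (2,0), (2,1), (3,0), (4,1), (4,4) — 6 in total.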